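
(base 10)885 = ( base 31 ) sh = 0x375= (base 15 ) 3e0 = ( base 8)1565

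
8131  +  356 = 8487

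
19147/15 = 19147/15 = 1276.47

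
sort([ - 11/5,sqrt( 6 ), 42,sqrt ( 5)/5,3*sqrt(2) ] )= [ - 11/5, sqrt( 5)/5, sqrt (6 ), 3*sqrt( 2),42 ]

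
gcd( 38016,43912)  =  88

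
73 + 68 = 141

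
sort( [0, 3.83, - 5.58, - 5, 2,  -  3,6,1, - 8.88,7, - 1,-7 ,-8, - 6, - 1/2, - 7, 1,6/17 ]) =[ - 8.88, - 8,- 7, - 7,- 6, - 5.58, - 5,  -  3, - 1, -1/2 , 0,6/17, 1, 1,2, 3.83,6,7 ] 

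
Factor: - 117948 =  - 2^2 *3^1*9829^1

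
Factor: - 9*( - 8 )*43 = 3096= 2^3*3^2*43^1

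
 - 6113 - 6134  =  -12247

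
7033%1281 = 628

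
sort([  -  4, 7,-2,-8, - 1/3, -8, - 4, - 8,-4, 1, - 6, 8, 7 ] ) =[-8, - 8, - 8 ,-6,- 4,-4,- 4,-2, - 1/3,1,7,  7, 8 ] 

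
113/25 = 4 + 13/25 = 4.52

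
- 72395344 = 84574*( - 856)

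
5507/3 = 1835 + 2/3 = 1835.67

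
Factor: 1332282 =2^1*3^1*7^1*31721^1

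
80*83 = 6640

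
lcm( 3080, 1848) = 9240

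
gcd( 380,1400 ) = 20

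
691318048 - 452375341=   238942707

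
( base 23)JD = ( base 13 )288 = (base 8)702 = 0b111000010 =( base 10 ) 450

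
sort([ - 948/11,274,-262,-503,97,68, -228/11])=[  -  503, - 262,- 948/11,-228/11,68, 97,274]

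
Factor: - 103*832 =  - 85696 = - 2^6*13^1 * 103^1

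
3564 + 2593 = 6157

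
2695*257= 692615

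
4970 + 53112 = 58082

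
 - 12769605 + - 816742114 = - 829511719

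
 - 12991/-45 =12991/45 = 288.69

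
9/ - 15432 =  - 3/5144 = - 0.00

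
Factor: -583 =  - 11^1*53^1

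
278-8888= - 8610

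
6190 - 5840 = 350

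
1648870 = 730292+918578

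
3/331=3/331=0.01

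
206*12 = 2472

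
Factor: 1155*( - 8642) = - 9981510= -2^1*3^1*5^1* 7^1 * 11^1*29^1*149^1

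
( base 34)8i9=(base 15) 2DCE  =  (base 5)303434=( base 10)9869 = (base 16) 268D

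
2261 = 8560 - 6299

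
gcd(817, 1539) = 19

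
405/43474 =405/43474 = 0.01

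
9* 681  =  6129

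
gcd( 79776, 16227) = 9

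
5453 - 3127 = 2326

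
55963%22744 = 10475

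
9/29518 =9/29518 = 0.00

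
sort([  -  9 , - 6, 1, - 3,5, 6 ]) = [ - 9 ,-6,-3, 1, 5, 6 ]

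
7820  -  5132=2688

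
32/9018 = 16/4509=0.00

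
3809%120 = 89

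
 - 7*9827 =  - 68789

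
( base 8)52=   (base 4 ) 222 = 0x2A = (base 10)42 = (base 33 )19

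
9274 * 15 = 139110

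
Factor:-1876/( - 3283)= 4/7 = 2^2*7^( - 1)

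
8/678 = 4/339 = 0.01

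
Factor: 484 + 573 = 1057 = 7^1*151^1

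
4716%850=466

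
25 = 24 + 1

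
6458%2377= 1704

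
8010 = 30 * 267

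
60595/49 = 60595/49 = 1236.63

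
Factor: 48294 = 2^1*3^2*2683^1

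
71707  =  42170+29537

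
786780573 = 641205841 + 145574732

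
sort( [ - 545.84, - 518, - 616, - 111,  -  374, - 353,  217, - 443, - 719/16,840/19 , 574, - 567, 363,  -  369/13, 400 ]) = [ - 616, - 567, - 545.84, - 518,-443, - 374, - 353, - 111,  -  719/16  ,  -  369/13, 840/19,217, 363 , 400, 574]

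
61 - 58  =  3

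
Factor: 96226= 2^1*13^1*3701^1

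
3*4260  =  12780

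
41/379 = 41/379 = 0.11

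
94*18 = 1692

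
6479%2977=525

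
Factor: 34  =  2^1*17^1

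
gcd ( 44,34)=2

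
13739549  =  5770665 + 7968884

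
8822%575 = 197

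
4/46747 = 4/46747 = 0.00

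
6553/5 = 6553/5 = 1310.60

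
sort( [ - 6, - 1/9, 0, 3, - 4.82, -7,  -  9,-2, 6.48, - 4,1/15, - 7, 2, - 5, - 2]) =[ - 9, - 7,-7 , - 6, - 5, - 4.82, - 4, - 2 , - 2,-1/9, 0, 1/15, 2,3, 6.48 ] 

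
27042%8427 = 1761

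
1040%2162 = 1040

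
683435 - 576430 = 107005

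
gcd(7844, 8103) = 37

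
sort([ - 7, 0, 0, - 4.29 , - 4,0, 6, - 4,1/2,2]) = [ - 7,  -  4.29,  -  4, -4,0,0, 0,1/2, 2,6]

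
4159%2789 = 1370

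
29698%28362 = 1336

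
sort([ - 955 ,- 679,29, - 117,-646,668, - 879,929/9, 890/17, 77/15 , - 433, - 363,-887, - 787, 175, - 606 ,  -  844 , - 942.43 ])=[ - 955,-942.43, - 887, - 879, - 844, - 787,  -  679,  -  646, - 606, - 433, - 363, - 117,77/15,29, 890/17,929/9, 175, 668 ]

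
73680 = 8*9210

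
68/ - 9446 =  - 34/4723 = - 0.01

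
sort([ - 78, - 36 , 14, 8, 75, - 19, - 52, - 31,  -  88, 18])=[ - 88, - 78,-52, - 36, - 31, - 19,8, 14, 18,75]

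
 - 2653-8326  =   - 10979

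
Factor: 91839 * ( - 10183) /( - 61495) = 935196537/61495 = 3^1*5^ ( - 1)*  7^( - 2) * 11^3*17^1*23^1*251^( - 1)*599^1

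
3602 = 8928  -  5326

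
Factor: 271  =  271^1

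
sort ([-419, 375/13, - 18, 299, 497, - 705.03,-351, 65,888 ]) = [ - 705.03 , - 419, - 351, - 18, 375/13, 65,299,497,888]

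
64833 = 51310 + 13523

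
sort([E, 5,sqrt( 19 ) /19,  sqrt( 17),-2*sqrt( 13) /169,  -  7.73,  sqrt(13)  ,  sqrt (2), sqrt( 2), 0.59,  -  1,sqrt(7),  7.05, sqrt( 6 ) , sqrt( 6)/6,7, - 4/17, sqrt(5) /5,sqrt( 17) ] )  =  [ - 7.73,  -  1, - 4/17, - 2*sqrt(13)/169,sqrt( 19)/19, sqrt ( 6 )/6, sqrt (5 )/5, 0.59, sqrt (2 ), sqrt(2), sqrt( 6 ),sqrt( 7 ), E,sqrt( 13 ),sqrt( 17 ), sqrt( 17), 5,7, 7.05] 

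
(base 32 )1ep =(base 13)8B2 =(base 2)10111011001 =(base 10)1497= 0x5D9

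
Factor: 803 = 11^1*73^1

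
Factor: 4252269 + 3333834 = 3^1*7^1*31^1*43^1 * 271^1 = 7586103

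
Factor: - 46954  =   - 2^1 * 17^1*1381^1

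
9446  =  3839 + 5607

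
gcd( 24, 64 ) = 8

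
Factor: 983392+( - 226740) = 756652= 2^2*  13^1  *14551^1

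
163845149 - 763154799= -599309650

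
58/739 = 58/739 = 0.08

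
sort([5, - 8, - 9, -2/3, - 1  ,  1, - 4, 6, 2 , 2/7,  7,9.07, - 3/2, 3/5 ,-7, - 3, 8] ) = [ - 9, - 8, - 7, - 4, - 3 , - 3/2, - 1 , - 2/3, 2/7,3/5,  1, 2,5, 6, 7  ,  8, 9.07 ]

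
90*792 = 71280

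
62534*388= 24263192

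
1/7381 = 1/7381 = 0.00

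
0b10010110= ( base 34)4E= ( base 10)150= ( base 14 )AA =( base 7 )303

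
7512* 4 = 30048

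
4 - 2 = 2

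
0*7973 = 0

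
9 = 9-0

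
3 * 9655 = 28965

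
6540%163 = 20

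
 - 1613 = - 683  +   - 930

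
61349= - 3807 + 65156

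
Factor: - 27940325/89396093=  - 5^2*7^1*43^1*47^1*79^1*89396093^ ( -1) 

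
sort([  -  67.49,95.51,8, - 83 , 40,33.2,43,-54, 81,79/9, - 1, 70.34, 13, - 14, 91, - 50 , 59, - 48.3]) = [ - 83, - 67.49, - 54, - 50, - 48.3,-14, - 1, 8,79/9 , 13,33.2, 40 , 43, 59,70.34, 81, 91 , 95.51] 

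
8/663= 8/663 = 0.01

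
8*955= 7640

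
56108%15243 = 10379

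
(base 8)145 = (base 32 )35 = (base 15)6b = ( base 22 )4d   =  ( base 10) 101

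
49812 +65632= 115444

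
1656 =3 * 552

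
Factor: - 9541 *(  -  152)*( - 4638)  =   - 2^4*3^1*7^1*19^1*29^1*47^1* 773^1=- 6726176016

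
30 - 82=-52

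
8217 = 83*99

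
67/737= 1/11 = 0.09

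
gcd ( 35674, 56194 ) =2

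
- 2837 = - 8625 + 5788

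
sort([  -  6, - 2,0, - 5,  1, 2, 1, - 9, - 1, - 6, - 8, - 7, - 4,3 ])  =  [ - 9, - 8, - 7 , - 6,  -  6,-5, - 4  , - 2,  -  1, 0, 1, 1, 2, 3]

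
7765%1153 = 847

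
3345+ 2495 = 5840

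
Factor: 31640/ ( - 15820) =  - 2^1  =  -2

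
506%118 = 34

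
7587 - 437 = 7150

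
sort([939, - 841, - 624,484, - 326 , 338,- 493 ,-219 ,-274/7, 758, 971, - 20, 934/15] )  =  [-841, - 624, - 493, - 326 , - 219, - 274/7, - 20,934/15,338,484, 758,  939, 971 ] 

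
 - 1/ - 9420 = 1/9420 = 0.00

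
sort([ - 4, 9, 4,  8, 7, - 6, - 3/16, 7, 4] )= [  -  6, - 4, - 3/16,  4, 4,  7, 7,  8, 9]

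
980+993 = 1973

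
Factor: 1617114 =2^1 * 3^1*269519^1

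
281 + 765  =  1046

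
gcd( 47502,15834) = 15834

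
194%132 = 62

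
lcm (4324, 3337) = 307004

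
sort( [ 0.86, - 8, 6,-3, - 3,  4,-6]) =[-8,  -  6, - 3,-3, 0.86, 4,6]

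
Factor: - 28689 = -3^1*73^1*131^1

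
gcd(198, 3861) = 99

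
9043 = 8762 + 281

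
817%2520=817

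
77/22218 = 11/3174 = 0.00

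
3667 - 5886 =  - 2219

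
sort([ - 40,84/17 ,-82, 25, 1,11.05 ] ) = [- 82, - 40,  1 , 84/17 , 11.05 , 25 ] 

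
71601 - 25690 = 45911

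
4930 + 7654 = 12584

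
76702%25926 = 24850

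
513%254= 5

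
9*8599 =77391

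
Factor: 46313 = 29^1*1597^1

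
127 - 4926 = -4799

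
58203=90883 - 32680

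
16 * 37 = 592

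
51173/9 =5685 +8/9  =  5685.89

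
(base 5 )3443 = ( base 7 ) 1311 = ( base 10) 498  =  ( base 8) 762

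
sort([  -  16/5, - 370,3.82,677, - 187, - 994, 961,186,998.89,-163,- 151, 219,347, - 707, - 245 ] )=[ - 994,-707, - 370, -245,  -  187,-163, - 151, - 16/5, 3.82,186,219 , 347,677, 961, 998.89 ]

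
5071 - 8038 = -2967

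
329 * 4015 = 1320935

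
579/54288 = 193/18096 = 0.01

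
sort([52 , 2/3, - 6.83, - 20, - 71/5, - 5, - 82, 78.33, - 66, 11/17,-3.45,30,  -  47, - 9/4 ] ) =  [ - 82 , - 66,  -  47,-20, - 71/5 , - 6.83, - 5,  -  3.45,-9/4, 11/17  ,  2/3,30, 52,78.33] 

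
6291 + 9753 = 16044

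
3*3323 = 9969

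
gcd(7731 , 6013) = 859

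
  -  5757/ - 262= 5757/262 = 21.97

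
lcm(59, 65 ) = 3835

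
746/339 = 2+68/339=2.20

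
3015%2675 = 340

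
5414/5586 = 2707/2793  =  0.97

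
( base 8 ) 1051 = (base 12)3a1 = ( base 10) 553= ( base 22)133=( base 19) 1A2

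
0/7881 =0 =0.00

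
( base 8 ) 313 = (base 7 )410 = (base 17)BG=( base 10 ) 203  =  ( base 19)AD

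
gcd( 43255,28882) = 1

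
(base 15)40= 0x3c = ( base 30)20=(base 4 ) 330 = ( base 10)60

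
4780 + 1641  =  6421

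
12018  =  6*2003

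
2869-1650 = 1219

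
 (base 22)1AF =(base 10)719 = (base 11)5A4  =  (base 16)2CF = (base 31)N6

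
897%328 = 241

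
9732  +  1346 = 11078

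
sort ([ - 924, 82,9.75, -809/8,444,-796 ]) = [ - 924,  -  796,-809/8,9.75,  82,  444 ] 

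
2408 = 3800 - 1392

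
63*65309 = 4114467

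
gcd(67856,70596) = 4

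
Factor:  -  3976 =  - 2^3 * 7^1*71^1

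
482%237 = 8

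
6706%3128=450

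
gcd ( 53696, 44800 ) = 64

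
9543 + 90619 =100162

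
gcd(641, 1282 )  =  641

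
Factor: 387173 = 387173^1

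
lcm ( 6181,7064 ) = 49448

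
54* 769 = 41526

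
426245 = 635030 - 208785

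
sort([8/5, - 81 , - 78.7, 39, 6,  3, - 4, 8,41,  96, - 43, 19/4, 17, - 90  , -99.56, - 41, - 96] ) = [ -99.56, - 96,- 90, - 81, - 78.7, - 43, - 41, - 4, 8/5, 3, 19/4, 6, 8,17, 39, 41, 96] 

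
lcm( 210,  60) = 420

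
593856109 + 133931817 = 727787926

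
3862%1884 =94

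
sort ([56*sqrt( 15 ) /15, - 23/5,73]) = [-23/5,56*sqrt( 15) /15, 73] 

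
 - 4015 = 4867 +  - 8882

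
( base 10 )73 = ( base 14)53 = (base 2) 1001001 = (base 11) 67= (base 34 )25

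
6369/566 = 11 + 143/566 = 11.25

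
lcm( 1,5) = 5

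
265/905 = 53/181 = 0.29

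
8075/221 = 36 + 7/13 = 36.54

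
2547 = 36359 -33812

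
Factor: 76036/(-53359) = - 2^2*19009^1*53359^( - 1 ) 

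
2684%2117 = 567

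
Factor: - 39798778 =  - 2^1*79^1 * 331^1 * 761^1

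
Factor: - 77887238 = - 2^1*11^1 * 13^1*272333^1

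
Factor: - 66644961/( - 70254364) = 2^( - 2)*3^1*23^1* 919^1*1051^1*17563591^(-1)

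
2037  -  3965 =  - 1928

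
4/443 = 4/443=0.01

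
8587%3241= 2105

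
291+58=349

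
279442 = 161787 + 117655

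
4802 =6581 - 1779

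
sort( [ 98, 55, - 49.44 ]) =[  -  49.44,  55 , 98]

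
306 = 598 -292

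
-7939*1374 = -10908186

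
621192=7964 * 78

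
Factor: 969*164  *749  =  2^2*3^1 *7^1 * 17^1 * 19^1*41^1*107^1 = 119028084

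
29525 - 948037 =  - 918512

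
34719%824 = 111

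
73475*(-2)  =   -146950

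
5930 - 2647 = 3283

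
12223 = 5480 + 6743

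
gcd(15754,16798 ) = 2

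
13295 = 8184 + 5111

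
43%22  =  21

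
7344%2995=1354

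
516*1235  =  637260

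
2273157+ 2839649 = 5112806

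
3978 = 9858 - 5880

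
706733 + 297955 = 1004688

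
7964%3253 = 1458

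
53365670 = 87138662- 33772992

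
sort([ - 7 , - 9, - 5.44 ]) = [ - 9, - 7, - 5.44 ]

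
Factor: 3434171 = 13^1*264167^1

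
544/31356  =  136/7839   =  0.02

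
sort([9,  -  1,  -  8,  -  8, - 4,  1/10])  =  [-8,-8, - 4, - 1,1/10,  9 ] 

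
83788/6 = 13964  +  2/3 = 13964.67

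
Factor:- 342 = - 2^1*3^2*19^1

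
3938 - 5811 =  - 1873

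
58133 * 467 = 27148111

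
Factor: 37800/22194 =700/411 = 2^2*3^( - 1)*5^2*7^1*137^( - 1) 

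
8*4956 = 39648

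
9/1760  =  9/1760  =  0.01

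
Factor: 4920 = 2^3*3^1*5^1*41^1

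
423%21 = 3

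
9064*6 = 54384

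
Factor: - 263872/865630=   -  131936/432815 = - 2^5  *  5^( - 1)*7^1*19^1*31^1*107^( - 1)*809^(-1)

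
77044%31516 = 14012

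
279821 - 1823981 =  - 1544160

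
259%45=34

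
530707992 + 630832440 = 1161540432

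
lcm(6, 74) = 222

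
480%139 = 63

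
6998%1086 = 482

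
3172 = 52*61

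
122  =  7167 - 7045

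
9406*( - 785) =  - 7383710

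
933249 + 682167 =1615416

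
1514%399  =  317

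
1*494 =494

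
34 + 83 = 117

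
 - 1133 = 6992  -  8125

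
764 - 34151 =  - 33387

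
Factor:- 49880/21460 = -86/37 = - 2^1 * 37^( - 1) * 43^1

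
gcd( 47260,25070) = 10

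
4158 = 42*99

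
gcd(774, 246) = 6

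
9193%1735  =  518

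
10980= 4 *2745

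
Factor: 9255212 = 2^2*59^1*39217^1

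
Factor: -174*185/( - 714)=5365/119 = 5^1*7^( - 1)*17^( - 1)*29^1*37^1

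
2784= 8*348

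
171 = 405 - 234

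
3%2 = 1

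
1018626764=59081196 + 959545568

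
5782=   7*826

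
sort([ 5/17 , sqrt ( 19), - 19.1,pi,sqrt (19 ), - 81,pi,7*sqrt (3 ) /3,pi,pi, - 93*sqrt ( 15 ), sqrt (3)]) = [-93*sqrt(  15), - 81, - 19.1,5/17,sqrt( 3 ),pi,pi, pi,pi, 7*sqrt (3 )/3 , sqrt ( 19),sqrt (19 )] 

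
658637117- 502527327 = 156109790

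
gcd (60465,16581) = 3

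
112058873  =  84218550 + 27840323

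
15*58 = 870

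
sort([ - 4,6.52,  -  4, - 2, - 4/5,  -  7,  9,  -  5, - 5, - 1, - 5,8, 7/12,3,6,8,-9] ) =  [ - 9 ,-7, - 5, - 5, - 5, - 4 , - 4,  -  2, - 1, - 4/5 , 7/12,3,6,6.52,8,8, 9 ]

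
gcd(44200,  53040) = 8840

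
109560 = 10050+99510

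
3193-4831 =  - 1638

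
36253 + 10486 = 46739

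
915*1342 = 1227930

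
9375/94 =99 + 69/94 = 99.73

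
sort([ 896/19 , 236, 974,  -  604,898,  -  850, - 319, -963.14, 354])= [ - 963.14, - 850, - 604, - 319, 896/19,  236,  354, 898, 974] 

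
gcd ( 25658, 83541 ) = 1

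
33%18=15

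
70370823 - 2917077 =67453746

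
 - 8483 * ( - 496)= 4207568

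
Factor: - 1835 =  - 5^1*367^1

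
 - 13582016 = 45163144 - 58745160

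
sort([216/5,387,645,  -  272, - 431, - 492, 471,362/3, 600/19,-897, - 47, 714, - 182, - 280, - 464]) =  [ - 897, - 492, - 464,- 431, - 280, - 272, - 182, - 47, 600/19,  216/5,362/3,  387,471, 645,714]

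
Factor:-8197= -7^1*1171^1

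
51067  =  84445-33378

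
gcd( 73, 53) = 1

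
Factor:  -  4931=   -  4931^1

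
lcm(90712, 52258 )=4807736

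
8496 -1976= 6520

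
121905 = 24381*5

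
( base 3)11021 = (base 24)4J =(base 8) 163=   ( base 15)7a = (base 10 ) 115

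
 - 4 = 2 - 6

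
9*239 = 2151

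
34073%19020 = 15053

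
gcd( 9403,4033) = 1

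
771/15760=771/15760= 0.05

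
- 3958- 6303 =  - 10261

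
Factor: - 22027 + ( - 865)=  - 2^2 * 59^1*97^1 = - 22892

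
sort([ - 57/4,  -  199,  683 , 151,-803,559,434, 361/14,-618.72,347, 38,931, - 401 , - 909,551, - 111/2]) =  [-909, - 803, - 618.72,  -  401,- 199, - 111/2,-57/4, 361/14,38,151,347,434,551,559,683,931 ] 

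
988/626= 1+ 181/313 = 1.58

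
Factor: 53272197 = 3^2*11^1*47^1*107^2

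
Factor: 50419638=2^1*3^3 * 167^1*5591^1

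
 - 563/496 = - 563/496= - 1.14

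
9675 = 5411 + 4264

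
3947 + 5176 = 9123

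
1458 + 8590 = 10048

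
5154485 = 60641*85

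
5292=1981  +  3311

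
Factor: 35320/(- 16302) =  - 17660/8151 = - 2^2* 3^( - 1)*5^1  *  11^( - 1 ) * 13^(- 1)*19^( - 1 )*883^1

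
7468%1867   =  0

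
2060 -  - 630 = 2690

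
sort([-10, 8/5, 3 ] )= [-10 , 8/5, 3]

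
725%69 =35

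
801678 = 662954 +138724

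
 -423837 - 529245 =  - 953082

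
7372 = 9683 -2311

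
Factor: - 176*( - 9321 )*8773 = 2^4*3^1 * 11^1*13^1*31^1*239^1*283^1=14392071408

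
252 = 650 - 398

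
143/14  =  143/14  =  10.21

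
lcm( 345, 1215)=27945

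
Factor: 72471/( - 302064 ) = - 2^( - 4) * 7^1 * 17^1 * 31^(-1) = -119/496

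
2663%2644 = 19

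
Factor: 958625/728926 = 2^( - 1)*5^3*11^(  -  1 ) * 17^( - 1 )*1949^( - 1)*7669^1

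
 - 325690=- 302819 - 22871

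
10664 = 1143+9521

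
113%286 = 113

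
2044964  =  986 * 2074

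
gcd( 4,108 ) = 4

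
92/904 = 23/226 =0.10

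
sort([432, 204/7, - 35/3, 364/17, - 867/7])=[ - 867/7, - 35/3,364/17, 204/7, 432]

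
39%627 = 39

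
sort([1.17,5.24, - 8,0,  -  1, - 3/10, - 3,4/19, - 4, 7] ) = [ - 8, - 4, - 3, - 1,-3/10, 0,4/19, 1.17,5.24,  7 ]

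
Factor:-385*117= - 3^2*5^1*7^1*11^1*13^1= - 45045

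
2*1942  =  3884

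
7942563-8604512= - 661949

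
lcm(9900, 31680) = 158400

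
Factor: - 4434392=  - 2^3*554299^1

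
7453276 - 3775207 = 3678069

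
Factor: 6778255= 5^1*11^1 * 251^1*491^1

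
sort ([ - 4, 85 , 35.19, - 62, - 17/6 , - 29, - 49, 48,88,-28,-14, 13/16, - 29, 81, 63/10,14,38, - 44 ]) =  [ - 62, - 49, - 44, - 29, - 29, - 28, - 14, - 4, - 17/6, 13/16, 63/10, 14, 35.19,  38,  48,81, 85, 88 ]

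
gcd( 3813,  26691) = 3813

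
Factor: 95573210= 2^1*5^1 * 9557321^1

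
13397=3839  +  9558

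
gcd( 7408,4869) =1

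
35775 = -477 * (-75 )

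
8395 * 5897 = 49505315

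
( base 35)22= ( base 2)1001000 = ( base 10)72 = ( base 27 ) 2i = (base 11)66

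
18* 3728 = 67104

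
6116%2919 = 278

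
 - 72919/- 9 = 8102 + 1/9 = 8102.11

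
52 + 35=87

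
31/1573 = 31/1573 = 0.02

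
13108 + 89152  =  102260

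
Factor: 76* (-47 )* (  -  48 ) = 171456 = 2^6*3^1* 19^1*47^1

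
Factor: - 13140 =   -  2^2*3^2*5^1*73^1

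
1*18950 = 18950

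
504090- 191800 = 312290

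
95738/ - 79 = -1212 + 10/79 = - 1211.87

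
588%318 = 270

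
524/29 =18 + 2/29 = 18.07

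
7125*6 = 42750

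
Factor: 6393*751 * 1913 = 9184586559 = 3^1*751^1 * 1913^1*2131^1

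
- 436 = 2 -438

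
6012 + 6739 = 12751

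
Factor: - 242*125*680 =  - 20570000 = -2^4*5^4  *  11^2 * 17^1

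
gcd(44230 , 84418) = 2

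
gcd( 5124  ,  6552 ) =84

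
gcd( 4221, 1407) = 1407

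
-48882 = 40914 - 89796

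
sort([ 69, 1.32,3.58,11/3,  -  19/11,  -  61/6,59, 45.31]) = [ - 61/6, - 19/11,1.32,3.58, 11/3,45.31,59,69]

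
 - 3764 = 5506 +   -  9270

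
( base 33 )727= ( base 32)7GG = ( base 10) 7696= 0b1111000010000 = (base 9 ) 11501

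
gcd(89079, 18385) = 1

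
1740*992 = 1726080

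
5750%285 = 50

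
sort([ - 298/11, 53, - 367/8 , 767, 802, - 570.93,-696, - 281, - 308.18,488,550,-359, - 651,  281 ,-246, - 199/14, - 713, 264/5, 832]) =[- 713 , - 696, - 651, - 570.93, - 359,-308.18,- 281, - 246,  -  367/8, - 298/11, - 199/14, 264/5, 53,281,488, 550,767,802,832 ]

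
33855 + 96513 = 130368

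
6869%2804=1261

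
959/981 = 959/981 = 0.98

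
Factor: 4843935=3^3*5^1 *53^1*677^1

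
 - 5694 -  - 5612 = -82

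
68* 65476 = 4452368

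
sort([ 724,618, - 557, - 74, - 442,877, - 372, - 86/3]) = [ - 557,-442,  -  372,-74, - 86/3, 618,724,877]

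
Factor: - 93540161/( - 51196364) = 2^( - 2)*11^1*13^1*654127^1*12799091^( - 1 ) 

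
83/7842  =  83/7842 =0.01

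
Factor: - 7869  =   - 3^1* 43^1*61^1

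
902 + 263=1165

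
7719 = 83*93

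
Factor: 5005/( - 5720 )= -2^( - 3)*7^1 = - 7/8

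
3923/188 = 20 + 163/188= 20.87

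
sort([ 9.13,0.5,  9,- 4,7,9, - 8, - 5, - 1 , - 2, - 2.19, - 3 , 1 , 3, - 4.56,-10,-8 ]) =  [ - 10, - 8, - 8, -5, - 4.56, - 4, - 3, - 2.19, - 2 , - 1, 0.5,1,3,7,9, 9, 9.13 ]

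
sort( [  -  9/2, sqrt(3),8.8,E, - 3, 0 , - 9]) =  [ - 9, - 9/2 ,- 3,0, sqrt(3 ), E,8.8]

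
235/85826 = 235/85826 = 0.00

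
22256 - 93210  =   - 70954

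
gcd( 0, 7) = 7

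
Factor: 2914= 2^1*31^1*47^1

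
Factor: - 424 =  - 2^3*53^1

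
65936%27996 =9944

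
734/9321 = 734/9321 = 0.08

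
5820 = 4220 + 1600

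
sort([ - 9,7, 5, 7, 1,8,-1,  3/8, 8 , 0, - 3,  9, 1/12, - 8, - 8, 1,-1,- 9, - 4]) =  [-9,-9,-8, - 8, - 4,-3,-1,-1, 0,  1/12, 3/8,1, 1 , 5,7, 7, 8, 8, 9]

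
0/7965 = 0= 0.00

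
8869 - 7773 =1096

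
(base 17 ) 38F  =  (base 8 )1772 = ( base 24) 1IA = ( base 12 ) 70a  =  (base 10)1018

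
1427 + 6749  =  8176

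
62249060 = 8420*7393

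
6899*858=5919342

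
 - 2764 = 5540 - 8304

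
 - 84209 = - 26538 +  - 57671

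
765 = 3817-3052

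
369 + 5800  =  6169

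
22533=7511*3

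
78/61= 1 + 17/61=1.28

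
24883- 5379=19504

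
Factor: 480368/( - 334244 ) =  - 120092/83561=   - 2^2* 7^1 * 4289^1*83561^(  -  1) 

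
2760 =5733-2973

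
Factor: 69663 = 3^1*11^1*2111^1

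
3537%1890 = 1647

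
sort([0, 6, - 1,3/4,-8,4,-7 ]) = [-8,- 7,-1, 0,3/4, 4,  6] 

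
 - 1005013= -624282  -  380731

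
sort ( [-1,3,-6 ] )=[ - 6, - 1,3] 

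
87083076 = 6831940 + 80251136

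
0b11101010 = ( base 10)234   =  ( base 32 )7A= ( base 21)B3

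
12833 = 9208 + 3625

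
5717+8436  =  14153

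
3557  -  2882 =675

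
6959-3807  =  3152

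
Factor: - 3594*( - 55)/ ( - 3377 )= - 17970/307 =- 2^1 *3^1*5^1*307^( - 1)* 599^1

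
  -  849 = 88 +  -937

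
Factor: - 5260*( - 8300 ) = 2^4*5^3*83^1 * 263^1 = 43658000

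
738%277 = 184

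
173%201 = 173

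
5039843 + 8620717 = 13660560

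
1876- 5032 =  - 3156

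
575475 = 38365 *15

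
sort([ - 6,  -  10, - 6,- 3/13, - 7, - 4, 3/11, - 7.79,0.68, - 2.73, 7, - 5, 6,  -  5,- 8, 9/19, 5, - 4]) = [ - 10, - 8, - 7.79,- 7 ,- 6, - 6, - 5, - 5, - 4, - 4, -2.73, - 3/13, 3/11, 9/19, 0.68, 5, 6,7] 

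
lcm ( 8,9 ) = 72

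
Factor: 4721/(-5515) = - 5^( - 1)*1103^( - 1 ) * 4721^1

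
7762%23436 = 7762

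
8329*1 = 8329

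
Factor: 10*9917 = 99170 = 2^1*5^1*47^1*211^1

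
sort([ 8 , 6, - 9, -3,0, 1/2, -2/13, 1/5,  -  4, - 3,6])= [ - 9,  -  4, - 3, - 3 , -2/13, 0 , 1/5,1/2, 6, 6, 8]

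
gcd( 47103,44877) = 21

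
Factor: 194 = 2^1*97^1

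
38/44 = 19/22=0.86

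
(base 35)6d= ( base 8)337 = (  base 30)7D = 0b11011111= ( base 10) 223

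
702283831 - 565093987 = 137189844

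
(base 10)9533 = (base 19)177E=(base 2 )10010100111101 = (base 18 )1B7B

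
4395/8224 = 4395/8224 = 0.53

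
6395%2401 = 1593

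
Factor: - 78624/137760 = -3^2 * 5^( - 1) *13^1*41^( - 1) = - 117/205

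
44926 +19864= 64790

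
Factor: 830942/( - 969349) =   -  2^1*7^2*43^(-1)*61^1 * 139^1*22543^( - 1 )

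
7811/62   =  7811/62 = 125.98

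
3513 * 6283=22072179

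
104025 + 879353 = 983378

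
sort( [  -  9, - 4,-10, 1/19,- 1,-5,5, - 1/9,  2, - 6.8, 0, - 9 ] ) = [ - 10, - 9, - 9, - 6.8,- 5, - 4, - 1,-1/9, 0,  1/19 , 2,5] 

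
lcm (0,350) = 0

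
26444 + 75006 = 101450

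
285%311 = 285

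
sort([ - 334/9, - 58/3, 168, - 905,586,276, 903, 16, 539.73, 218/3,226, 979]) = [-905, - 334/9,-58/3, 16, 218/3,168, 226,276, 539.73, 586, 903, 979] 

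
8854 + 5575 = 14429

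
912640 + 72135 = 984775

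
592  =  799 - 207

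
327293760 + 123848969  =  451142729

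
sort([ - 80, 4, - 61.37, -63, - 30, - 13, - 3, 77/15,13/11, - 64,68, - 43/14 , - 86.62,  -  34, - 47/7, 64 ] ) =[ - 86.62, - 80, - 64,-63, - 61.37,- 34, - 30, - 13, -47/7, - 43/14 ,  -  3, 13/11,  4,77/15, 64,68 ] 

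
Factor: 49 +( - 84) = - 5^1*7^1 = - 35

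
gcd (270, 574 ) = 2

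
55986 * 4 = 223944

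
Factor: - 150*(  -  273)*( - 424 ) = -2^4*3^2*5^2 * 7^1*13^1*53^1 = - 17362800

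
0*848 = 0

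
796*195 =155220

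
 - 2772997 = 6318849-9091846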